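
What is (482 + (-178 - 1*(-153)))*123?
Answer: 56211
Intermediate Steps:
(482 + (-178 - 1*(-153)))*123 = (482 + (-178 + 153))*123 = (482 - 25)*123 = 457*123 = 56211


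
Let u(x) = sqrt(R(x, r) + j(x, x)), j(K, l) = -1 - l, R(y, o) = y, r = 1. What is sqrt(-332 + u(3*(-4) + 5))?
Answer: sqrt(-332 + I) ≈ 0.0274 + 18.221*I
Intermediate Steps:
u(x) = I (u(x) = sqrt(x + (-1 - x)) = sqrt(-1) = I)
sqrt(-332 + u(3*(-4) + 5)) = sqrt(-332 + I)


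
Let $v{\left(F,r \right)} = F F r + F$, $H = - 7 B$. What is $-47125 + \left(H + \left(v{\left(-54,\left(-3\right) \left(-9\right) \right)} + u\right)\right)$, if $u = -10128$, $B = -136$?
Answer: $22377$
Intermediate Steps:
$H = 952$ ($H = \left(-7\right) \left(-136\right) = 952$)
$v{\left(F,r \right)} = F + r F^{2}$ ($v{\left(F,r \right)} = F^{2} r + F = r F^{2} + F = F + r F^{2}$)
$-47125 + \left(H + \left(v{\left(-54,\left(-3\right) \left(-9\right) \right)} + u\right)\right) = -47125 - \left(9176 + 54 \left(1 - 54 \left(\left(-3\right) \left(-9\right)\right)\right)\right) = -47125 - \left(9176 + 54 \left(1 - 1458\right)\right) = -47125 + \left(952 - -68550\right) = -47125 + \left(952 + \left(78678 - 10128\right)\right) = -47125 + \left(952 + 68550\right) = -47125 + 69502 = 22377$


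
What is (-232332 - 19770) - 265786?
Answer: -517888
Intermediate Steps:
(-232332 - 19770) - 265786 = -252102 - 265786 = -517888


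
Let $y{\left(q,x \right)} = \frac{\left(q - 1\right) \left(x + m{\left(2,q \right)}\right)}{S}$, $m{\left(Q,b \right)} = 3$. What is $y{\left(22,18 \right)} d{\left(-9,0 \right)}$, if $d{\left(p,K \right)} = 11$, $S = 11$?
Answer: $441$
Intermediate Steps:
$y{\left(q,x \right)} = \frac{\left(-1 + q\right) \left(3 + x\right)}{11}$ ($y{\left(q,x \right)} = \frac{\left(q - 1\right) \left(x + 3\right)}{11} = \left(-1 + q\right) \left(3 + x\right) \frac{1}{11} = \frac{\left(-1 + q\right) \left(3 + x\right)}{11}$)
$y{\left(22,18 \right)} d{\left(-9,0 \right)} = \left(- \frac{3}{11} - \frac{18}{11} + \frac{3}{11} \cdot 22 + \frac{1}{11} \cdot 22 \cdot 18\right) 11 = \left(- \frac{3}{11} - \frac{18}{11} + 6 + 36\right) 11 = \frac{441}{11} \cdot 11 = 441$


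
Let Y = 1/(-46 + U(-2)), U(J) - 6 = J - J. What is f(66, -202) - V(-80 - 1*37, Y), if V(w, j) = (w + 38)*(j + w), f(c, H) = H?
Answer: -377879/40 ≈ -9447.0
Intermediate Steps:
U(J) = 6 (U(J) = 6 + (J - J) = 6 + 0 = 6)
Y = -1/40 (Y = 1/(-46 + 6) = 1/(-40) = -1/40 ≈ -0.025000)
V(w, j) = (38 + w)*(j + w)
f(66, -202) - V(-80 - 1*37, Y) = -202 - ((-80 - 1*37)**2 + 38*(-1/40) + 38*(-80 - 1*37) - (-80 - 1*37)/40) = -202 - ((-80 - 37)**2 - 19/20 + 38*(-80 - 37) - (-80 - 37)/40) = -202 - ((-117)**2 - 19/20 + 38*(-117) - 1/40*(-117)) = -202 - (13689 - 19/20 - 4446 + 117/40) = -202 - 1*369799/40 = -202 - 369799/40 = -377879/40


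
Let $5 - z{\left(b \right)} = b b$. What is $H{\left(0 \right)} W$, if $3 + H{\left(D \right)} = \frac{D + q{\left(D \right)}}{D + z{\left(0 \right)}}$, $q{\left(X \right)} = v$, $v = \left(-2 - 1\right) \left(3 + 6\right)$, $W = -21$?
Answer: $\frac{882}{5} \approx 176.4$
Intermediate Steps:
$v = -27$ ($v = \left(-3\right) 9 = -27$)
$q{\left(X \right)} = -27$
$z{\left(b \right)} = 5 - b^{2}$ ($z{\left(b \right)} = 5 - b b = 5 - b^{2}$)
$H{\left(D \right)} = -3 + \frac{-27 + D}{5 + D}$ ($H{\left(D \right)} = -3 + \frac{D - 27}{D + \left(5 - 0^{2}\right)} = -3 + \frac{-27 + D}{D + \left(5 - 0\right)} = -3 + \frac{-27 + D}{D + \left(5 + 0\right)} = -3 + \frac{-27 + D}{D + 5} = -3 + \frac{-27 + D}{5 + D}$)
$H{\left(0 \right)} W = \frac{2 \left(-21 - 0\right)}{5 + 0} \left(-21\right) = \frac{2 \left(-21 + 0\right)}{5} \left(-21\right) = 2 \cdot \frac{1}{5} \left(-21\right) \left(-21\right) = \left(- \frac{42}{5}\right) \left(-21\right) = \frac{882}{5}$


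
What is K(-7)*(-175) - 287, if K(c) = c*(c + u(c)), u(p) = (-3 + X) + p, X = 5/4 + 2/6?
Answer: -230069/12 ≈ -19172.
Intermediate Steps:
X = 19/12 (X = 5*(1/4) + 2*(1/6) = 5/4 + 1/3 = 19/12 ≈ 1.5833)
u(p) = -17/12 + p (u(p) = (-3 + 19/12) + p = -17/12 + p)
K(c) = c*(-17/12 + 2*c) (K(c) = c*(c + (-17/12 + c)) = c*(-17/12 + 2*c))
K(-7)*(-175) - 287 = ((1/12)*(-7)*(-17 + 24*(-7)))*(-175) - 287 = ((1/12)*(-7)*(-17 - 168))*(-175) - 287 = ((1/12)*(-7)*(-185))*(-175) - 287 = (1295/12)*(-175) - 287 = -226625/12 - 287 = -230069/12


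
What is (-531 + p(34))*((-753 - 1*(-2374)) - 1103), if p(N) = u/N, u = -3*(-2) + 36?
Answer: -4665108/17 ≈ -2.7442e+5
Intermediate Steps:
u = 42 (u = 6 + 36 = 42)
p(N) = 42/N
(-531 + p(34))*((-753 - 1*(-2374)) - 1103) = (-531 + 42/34)*((-753 - 1*(-2374)) - 1103) = (-531 + 42*(1/34))*((-753 + 2374) - 1103) = (-531 + 21/17)*(1621 - 1103) = -9006/17*518 = -4665108/17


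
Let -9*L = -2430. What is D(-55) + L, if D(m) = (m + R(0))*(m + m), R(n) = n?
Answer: 6320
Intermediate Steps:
L = 270 (L = -⅑*(-2430) = 270)
D(m) = 2*m² (D(m) = (m + 0)*(m + m) = m*(2*m) = 2*m²)
D(-55) + L = 2*(-55)² + 270 = 2*3025 + 270 = 6050 + 270 = 6320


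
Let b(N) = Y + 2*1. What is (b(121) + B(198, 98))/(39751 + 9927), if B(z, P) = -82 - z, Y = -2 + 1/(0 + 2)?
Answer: -559/99356 ≈ -0.0056262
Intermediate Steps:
Y = -3/2 (Y = -2 + 1/2 = -2 + ½ = -3/2 ≈ -1.5000)
b(N) = ½ (b(N) = -3/2 + 2*1 = -3/2 + 2 = ½)
(b(121) + B(198, 98))/(39751 + 9927) = (½ + (-82 - 1*198))/(39751 + 9927) = (½ + (-82 - 198))/49678 = (½ - 280)*(1/49678) = -559/2*1/49678 = -559/99356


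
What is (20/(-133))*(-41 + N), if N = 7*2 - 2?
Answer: 580/133 ≈ 4.3609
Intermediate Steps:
N = 12 (N = 14 - 2 = 12)
(20/(-133))*(-41 + N) = (20/(-133))*(-41 + 12) = (20*(-1/133))*(-29) = -20/133*(-29) = 580/133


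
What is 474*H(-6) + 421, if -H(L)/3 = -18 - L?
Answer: 17485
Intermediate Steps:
H(L) = 54 + 3*L (H(L) = -3*(-18 - L) = 54 + 3*L)
474*H(-6) + 421 = 474*(54 + 3*(-6)) + 421 = 474*(54 - 18) + 421 = 474*36 + 421 = 17064 + 421 = 17485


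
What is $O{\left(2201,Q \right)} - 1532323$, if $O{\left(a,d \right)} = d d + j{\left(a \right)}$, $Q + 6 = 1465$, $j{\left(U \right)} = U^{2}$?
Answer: $5440759$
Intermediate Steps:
$Q = 1459$ ($Q = -6 + 1465 = 1459$)
$O{\left(a,d \right)} = a^{2} + d^{2}$ ($O{\left(a,d \right)} = d d + a^{2} = d^{2} + a^{2} = a^{2} + d^{2}$)
$O{\left(2201,Q \right)} - 1532323 = \left(2201^{2} + 1459^{2}\right) - 1532323 = \left(4844401 + 2128681\right) - 1532323 = 6973082 - 1532323 = 5440759$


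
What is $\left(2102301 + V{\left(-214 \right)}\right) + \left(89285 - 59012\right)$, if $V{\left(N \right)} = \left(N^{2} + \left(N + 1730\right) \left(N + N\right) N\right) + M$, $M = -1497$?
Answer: $141030345$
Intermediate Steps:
$V{\left(N \right)} = -1497 + N^{2} + 2 N^{2} \left(1730 + N\right)$ ($V{\left(N \right)} = \left(N^{2} + \left(N + 1730\right) \left(N + N\right) N\right) - 1497 = \left(N^{2} + \left(1730 + N\right) 2 N N\right) - 1497 = \left(N^{2} + 2 N \left(1730 + N\right) N\right) - 1497 = \left(N^{2} + 2 N^{2} \left(1730 + N\right)\right) - 1497 = -1497 + N^{2} + 2 N^{2} \left(1730 + N\right)$)
$\left(2102301 + V{\left(-214 \right)}\right) + \left(89285 - 59012\right) = \left(2102301 + \left(-1497 + 2 \left(-214\right)^{3} + 3461 \left(-214\right)^{2}\right)\right) + \left(89285 - 59012\right) = \left(2102301 + \left(-1497 + 2 \left(-9800344\right) + 3461 \cdot 45796\right)\right) + 30273 = \left(2102301 - -138897771\right) + 30273 = \left(2102301 + 138897771\right) + 30273 = 141000072 + 30273 = 141030345$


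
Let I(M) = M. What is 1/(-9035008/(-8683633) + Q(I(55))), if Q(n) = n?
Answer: 8683633/486634823 ≈ 0.017844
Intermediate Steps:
1/(-9035008/(-8683633) + Q(I(55))) = 1/(-9035008/(-8683633) + 55) = 1/(-9035008*(-1/8683633) + 55) = 1/(9035008/8683633 + 55) = 1/(486634823/8683633) = 8683633/486634823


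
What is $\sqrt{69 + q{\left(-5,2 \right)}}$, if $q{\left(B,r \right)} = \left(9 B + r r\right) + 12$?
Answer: $2 \sqrt{10} \approx 6.3246$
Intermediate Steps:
$q{\left(B,r \right)} = 12 + r^{2} + 9 B$ ($q{\left(B,r \right)} = \left(9 B + r^{2}\right) + 12 = \left(r^{2} + 9 B\right) + 12 = 12 + r^{2} + 9 B$)
$\sqrt{69 + q{\left(-5,2 \right)}} = \sqrt{69 + \left(12 + 2^{2} + 9 \left(-5\right)\right)} = \sqrt{69 + \left(12 + 4 - 45\right)} = \sqrt{69 - 29} = \sqrt{40} = 2 \sqrt{10}$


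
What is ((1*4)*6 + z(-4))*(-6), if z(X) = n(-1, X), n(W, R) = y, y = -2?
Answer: -132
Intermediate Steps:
n(W, R) = -2
z(X) = -2
((1*4)*6 + z(-4))*(-6) = ((1*4)*6 - 2)*(-6) = (4*6 - 2)*(-6) = (24 - 2)*(-6) = 22*(-6) = -132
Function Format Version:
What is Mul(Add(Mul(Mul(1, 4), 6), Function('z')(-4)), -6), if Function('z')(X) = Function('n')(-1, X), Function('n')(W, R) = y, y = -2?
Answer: -132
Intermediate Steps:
Function('n')(W, R) = -2
Function('z')(X) = -2
Mul(Add(Mul(Mul(1, 4), 6), Function('z')(-4)), -6) = Mul(Add(Mul(Mul(1, 4), 6), -2), -6) = Mul(Add(Mul(4, 6), -2), -6) = Mul(Add(24, -2), -6) = Mul(22, -6) = -132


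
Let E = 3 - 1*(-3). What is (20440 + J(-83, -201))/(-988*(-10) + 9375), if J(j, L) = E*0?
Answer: 4088/3851 ≈ 1.0615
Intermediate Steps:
E = 6 (E = 3 + 3 = 6)
J(j, L) = 0 (J(j, L) = 6*0 = 0)
(20440 + J(-83, -201))/(-988*(-10) + 9375) = (20440 + 0)/(-988*(-10) + 9375) = 20440/(9880 + 9375) = 20440/19255 = 20440*(1/19255) = 4088/3851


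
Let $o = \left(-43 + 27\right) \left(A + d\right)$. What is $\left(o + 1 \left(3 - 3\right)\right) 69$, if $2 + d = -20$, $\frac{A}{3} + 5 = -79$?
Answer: $302496$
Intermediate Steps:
$A = -252$ ($A = -15 + 3 \left(-79\right) = -15 - 237 = -252$)
$d = -22$ ($d = -2 - 20 = -22$)
$o = 4384$ ($o = \left(-43 + 27\right) \left(-252 - 22\right) = \left(-16\right) \left(-274\right) = 4384$)
$\left(o + 1 \left(3 - 3\right)\right) 69 = \left(4384 + 1 \left(3 - 3\right)\right) 69 = \left(4384 + 1 \cdot 0\right) 69 = \left(4384 + 0\right) 69 = 4384 \cdot 69 = 302496$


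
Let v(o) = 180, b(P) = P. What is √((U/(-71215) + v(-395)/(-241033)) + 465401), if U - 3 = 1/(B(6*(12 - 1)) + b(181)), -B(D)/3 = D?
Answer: √1585189237750691597447083999/58361561323 ≈ 682.20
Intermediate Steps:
B(D) = -3*D
U = 50/17 (U = 3 + 1/(-18*(12 - 1) + 181) = 3 + 1/(-18*11 + 181) = 3 + 1/(-3*66 + 181) = 3 + 1/(-198 + 181) = 3 + 1/(-17) = 3 - 1/17 = 50/17 ≈ 2.9412)
√((U/(-71215) + v(-395)/(-241033)) + 465401) = √(((50/17)/(-71215) + 180/(-241033)) + 465401) = √(((50/17)*(-1/71215) + 180*(-1/241033)) + 465401) = √((-10/242131 - 180/241033) + 465401) = √(-45993910/58361561323 + 465401) = √(27161528955291613/58361561323) = √1585189237750691597447083999/58361561323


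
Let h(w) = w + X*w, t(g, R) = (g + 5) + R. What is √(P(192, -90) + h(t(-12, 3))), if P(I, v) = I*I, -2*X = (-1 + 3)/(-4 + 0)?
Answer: √36859 ≈ 191.99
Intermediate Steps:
X = ¼ (X = -(-1 + 3)/(2*(-4 + 0)) = -1/(-4) = -(-1)/4 = -½*(-½) = ¼ ≈ 0.25000)
P(I, v) = I²
t(g, R) = 5 + R + g (t(g, R) = (5 + g) + R = 5 + R + g)
h(w) = 5*w/4 (h(w) = w + w/4 = 5*w/4)
√(P(192, -90) + h(t(-12, 3))) = √(192² + 5*(5 + 3 - 12)/4) = √(36864 + (5/4)*(-4)) = √(36864 - 5) = √36859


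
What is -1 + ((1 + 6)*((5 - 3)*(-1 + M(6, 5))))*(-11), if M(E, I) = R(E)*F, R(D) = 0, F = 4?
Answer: 153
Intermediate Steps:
M(E, I) = 0 (M(E, I) = 0*4 = 0)
-1 + ((1 + 6)*((5 - 3)*(-1 + M(6, 5))))*(-11) = -1 + ((1 + 6)*((5 - 3)*(-1 + 0)))*(-11) = -1 + (7*(2*(-1)))*(-11) = -1 + (7*(-2))*(-11) = -1 - 14*(-11) = -1 + 154 = 153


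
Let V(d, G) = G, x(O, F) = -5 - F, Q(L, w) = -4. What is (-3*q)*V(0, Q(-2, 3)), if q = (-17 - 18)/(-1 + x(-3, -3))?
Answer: 140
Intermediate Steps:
q = 35/3 (q = (-17 - 18)/(-1 + (-5 - 1*(-3))) = -35/(-1 + (-5 + 3)) = -35/(-1 - 2) = -35/(-3) = -35*(-⅓) = 35/3 ≈ 11.667)
(-3*q)*V(0, Q(-2, 3)) = -3*35/3*(-4) = -35*(-4) = 140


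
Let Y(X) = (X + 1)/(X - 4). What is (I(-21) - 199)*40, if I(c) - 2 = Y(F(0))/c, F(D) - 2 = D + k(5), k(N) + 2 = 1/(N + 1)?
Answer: -543680/69 ≈ -7879.4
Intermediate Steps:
k(N) = -2 + 1/(1 + N) (k(N) = -2 + 1/(N + 1) = -2 + 1/(1 + N))
F(D) = 1/6 + D (F(D) = 2 + (D + (-1 - 2*5)/(1 + 5)) = 2 + (D + (-1 - 10)/6) = 2 + (D + (1/6)*(-11)) = 2 + (D - 11/6) = 2 + (-11/6 + D) = 1/6 + D)
Y(X) = (1 + X)/(-4 + X)
I(c) = 2 - 7/(23*c) (I(c) = 2 + ((1 + (1/6 + 0))/(-4 + (1/6 + 0)))/c = 2 + ((1 + 1/6)/(-4 + 1/6))/c = 2 + ((7/6)/(-23/6))/c = 2 + (-6/23*7/6)/c = 2 - 7/(23*c))
(I(-21) - 199)*40 = ((2 - 7/23/(-21)) - 199)*40 = ((2 - 7/23*(-1/21)) - 199)*40 = ((2 + 1/69) - 199)*40 = (139/69 - 199)*40 = -13592/69*40 = -543680/69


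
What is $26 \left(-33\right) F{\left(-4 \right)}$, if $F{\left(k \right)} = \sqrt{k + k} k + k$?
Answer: $3432 + 6864 i \sqrt{2} \approx 3432.0 + 9707.2 i$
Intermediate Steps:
$F{\left(k \right)} = k + \sqrt{2} k^{\frac{3}{2}}$ ($F{\left(k \right)} = \sqrt{2 k} k + k = \sqrt{2} \sqrt{k} k + k = \sqrt{2} k^{\frac{3}{2}} + k = k + \sqrt{2} k^{\frac{3}{2}}$)
$26 \left(-33\right) F{\left(-4 \right)} = 26 \left(-33\right) \left(-4 + \sqrt{2} \left(-4\right)^{\frac{3}{2}}\right) = - 858 \left(-4 + \sqrt{2} \left(- 8 i\right)\right) = - 858 \left(-4 - 8 i \sqrt{2}\right) = 3432 + 6864 i \sqrt{2}$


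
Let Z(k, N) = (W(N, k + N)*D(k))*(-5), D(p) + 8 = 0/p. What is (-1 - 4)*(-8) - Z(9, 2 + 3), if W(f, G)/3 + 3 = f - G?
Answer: 1480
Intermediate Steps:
W(f, G) = -9 - 3*G + 3*f (W(f, G) = -9 + 3*(f - G) = -9 + (-3*G + 3*f) = -9 - 3*G + 3*f)
D(p) = -8 (D(p) = -8 + 0/p = -8 + 0 = -8)
Z(k, N) = -360 - 120*k (Z(k, N) = ((-9 - 3*(k + N) + 3*N)*(-8))*(-5) = ((-9 - 3*(N + k) + 3*N)*(-8))*(-5) = ((-9 + (-3*N - 3*k) + 3*N)*(-8))*(-5) = ((-9 - 3*k)*(-8))*(-5) = (72 + 24*k)*(-5) = -360 - 120*k)
(-1 - 4)*(-8) - Z(9, 2 + 3) = (-1 - 4)*(-8) - (-360 - 120*9) = -5*(-8) - (-360 - 1080) = 40 - 1*(-1440) = 40 + 1440 = 1480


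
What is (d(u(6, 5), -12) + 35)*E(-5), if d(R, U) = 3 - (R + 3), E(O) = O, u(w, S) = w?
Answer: -145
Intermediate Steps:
d(R, U) = -R (d(R, U) = 3 - (3 + R) = 3 + (-3 - R) = -R)
(d(u(6, 5), -12) + 35)*E(-5) = (-1*6 + 35)*(-5) = (-6 + 35)*(-5) = 29*(-5) = -145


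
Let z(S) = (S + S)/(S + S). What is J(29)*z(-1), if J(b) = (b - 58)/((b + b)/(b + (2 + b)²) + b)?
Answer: -495/496 ≈ -0.99798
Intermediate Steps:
z(S) = 1 (z(S) = (2*S)/((2*S)) = (2*S)*(1/(2*S)) = 1)
J(b) = (-58 + b)/(b + 2*b/(b + (2 + b)²)) (J(b) = (-58 + b)/((2*b)/(b + (2 + b)²) + b) = (-58 + b)/(2*b/(b + (2 + b)²) + b) = (-58 + b)/(b + 2*b/(b + (2 + b)²)))
J(29)*z(-1) = ((-232 + 29³ - 286*29 - 53*29²)/(29*(6 + 29² + 5*29)))*1 = ((-232 + 24389 - 8294 - 53*841)/(29*(6 + 841 + 145)))*1 = ((1/29)*(-232 + 24389 - 8294 - 44573)/992)*1 = ((1/29)*(1/992)*(-28710))*1 = -495/496*1 = -495/496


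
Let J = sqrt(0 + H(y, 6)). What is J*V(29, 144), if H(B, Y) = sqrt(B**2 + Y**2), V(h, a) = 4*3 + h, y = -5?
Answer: 41*61**(1/4) ≈ 114.58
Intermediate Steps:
V(h, a) = 12 + h
J = 61**(1/4) (J = sqrt(0 + sqrt((-5)**2 + 6**2)) = sqrt(0 + sqrt(25 + 36)) = sqrt(0 + sqrt(61)) = sqrt(sqrt(61)) = 61**(1/4) ≈ 2.7947)
J*V(29, 144) = 61**(1/4)*(12 + 29) = 61**(1/4)*41 = 41*61**(1/4)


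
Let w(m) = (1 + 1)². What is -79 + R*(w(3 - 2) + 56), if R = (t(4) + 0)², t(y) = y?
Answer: 881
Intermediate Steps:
w(m) = 4 (w(m) = 2² = 4)
R = 16 (R = (4 + 0)² = 4² = 16)
-79 + R*(w(3 - 2) + 56) = -79 + 16*(4 + 56) = -79 + 16*60 = -79 + 960 = 881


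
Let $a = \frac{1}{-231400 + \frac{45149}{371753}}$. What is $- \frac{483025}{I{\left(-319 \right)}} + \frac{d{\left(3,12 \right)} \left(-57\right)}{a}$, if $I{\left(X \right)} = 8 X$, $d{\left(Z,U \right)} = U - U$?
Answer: $\frac{483025}{2552} \approx 189.27$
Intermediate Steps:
$d{\left(Z,U \right)} = 0$
$a = - \frac{371753}{86023599051}$ ($a = \frac{1}{-231400 + 45149 \cdot \frac{1}{371753}} = \frac{1}{-231400 + \frac{45149}{371753}} = \frac{1}{- \frac{86023599051}{371753}} = - \frac{371753}{86023599051} \approx -4.3215 \cdot 10^{-6}$)
$- \frac{483025}{I{\left(-319 \right)}} + \frac{d{\left(3,12 \right)} \left(-57\right)}{a} = - \frac{483025}{8 \left(-319\right)} + \frac{0 \left(-57\right)}{- \frac{371753}{86023599051}} = - \frac{483025}{-2552} + 0 \left(- \frac{86023599051}{371753}\right) = \left(-483025\right) \left(- \frac{1}{2552}\right) + 0 = \frac{483025}{2552} + 0 = \frac{483025}{2552}$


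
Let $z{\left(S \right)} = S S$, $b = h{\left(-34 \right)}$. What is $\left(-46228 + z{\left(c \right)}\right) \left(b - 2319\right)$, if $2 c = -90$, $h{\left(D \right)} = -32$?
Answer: $103921253$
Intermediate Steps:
$c = -45$ ($c = \frac{1}{2} \left(-90\right) = -45$)
$b = -32$
$z{\left(S \right)} = S^{2}$
$\left(-46228 + z{\left(c \right)}\right) \left(b - 2319\right) = \left(-46228 + \left(-45\right)^{2}\right) \left(-32 - 2319\right) = \left(-46228 + 2025\right) \left(-2351\right) = \left(-44203\right) \left(-2351\right) = 103921253$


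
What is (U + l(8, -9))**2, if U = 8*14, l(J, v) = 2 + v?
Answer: 11025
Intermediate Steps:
U = 112
(U + l(8, -9))**2 = (112 + (2 - 9))**2 = (112 - 7)**2 = 105**2 = 11025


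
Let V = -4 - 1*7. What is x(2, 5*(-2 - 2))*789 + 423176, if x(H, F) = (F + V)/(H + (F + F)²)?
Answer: 225967831/534 ≈ 4.2316e+5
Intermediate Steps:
V = -11 (V = -4 - 7 = -11)
x(H, F) = (-11 + F)/(H + 4*F²) (x(H, F) = (F - 11)/(H + (F + F)²) = (-11 + F)/(H + (2*F)²) = (-11 + F)/(H + 4*F²))
x(2, 5*(-2 - 2))*789 + 423176 = ((-11 + 5*(-2 - 2))/(2 + 4*(5*(-2 - 2))²))*789 + 423176 = ((-11 + 5*(-4))/(2 + 4*(5*(-4))²))*789 + 423176 = ((-11 - 20)/(2 + 4*(-20)²))*789 + 423176 = (-31/(2 + 4*400))*789 + 423176 = (-31/(2 + 1600))*789 + 423176 = (-31/1602)*789 + 423176 = ((1/1602)*(-31))*789 + 423176 = -31/1602*789 + 423176 = -8153/534 + 423176 = 225967831/534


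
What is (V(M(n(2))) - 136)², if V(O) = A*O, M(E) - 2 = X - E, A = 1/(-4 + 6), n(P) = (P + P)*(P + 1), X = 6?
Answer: 19044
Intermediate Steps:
n(P) = 2*P*(1 + P) (n(P) = (2*P)*(1 + P) = 2*P*(1 + P))
A = ½ (A = 1/2 = ½ ≈ 0.50000)
M(E) = 8 - E (M(E) = 2 + (6 - E) = 8 - E)
V(O) = O/2
(V(M(n(2))) - 136)² = ((8 - 2*2*(1 + 2))/2 - 136)² = ((8 - 2*2*3)/2 - 136)² = ((8 - 1*12)/2 - 136)² = ((8 - 12)/2 - 136)² = ((½)*(-4) - 136)² = (-2 - 136)² = (-138)² = 19044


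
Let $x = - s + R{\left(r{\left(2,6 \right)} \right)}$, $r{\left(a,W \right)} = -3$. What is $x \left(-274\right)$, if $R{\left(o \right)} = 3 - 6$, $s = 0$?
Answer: $822$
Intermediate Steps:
$R{\left(o \right)} = -3$ ($R{\left(o \right)} = 3 - 6 = -3$)
$x = -3$ ($x = \left(-1\right) 0 - 3 = 0 - 3 = -3$)
$x \left(-274\right) = \left(-3\right) \left(-274\right) = 822$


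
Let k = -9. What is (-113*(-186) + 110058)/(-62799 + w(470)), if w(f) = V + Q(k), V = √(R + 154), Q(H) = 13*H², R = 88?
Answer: -4046709348/1906284137 - 720918*√2/1906284137 ≈ -2.1234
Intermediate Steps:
V = 11*√2 (V = √(88 + 154) = √242 = 11*√2 ≈ 15.556)
w(f) = 1053 + 11*√2 (w(f) = 11*√2 + 13*(-9)² = 11*√2 + 13*81 = 11*√2 + 1053 = 1053 + 11*√2)
(-113*(-186) + 110058)/(-62799 + w(470)) = (-113*(-186) + 110058)/(-62799 + (1053 + 11*√2)) = (21018 + 110058)/(-61746 + 11*√2) = 131076/(-61746 + 11*√2)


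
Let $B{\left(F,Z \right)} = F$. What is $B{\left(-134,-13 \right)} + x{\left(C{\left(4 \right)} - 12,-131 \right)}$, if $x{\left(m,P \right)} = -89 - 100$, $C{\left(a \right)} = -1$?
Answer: $-323$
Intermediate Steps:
$x{\left(m,P \right)} = -189$
$B{\left(-134,-13 \right)} + x{\left(C{\left(4 \right)} - 12,-131 \right)} = -134 - 189 = -323$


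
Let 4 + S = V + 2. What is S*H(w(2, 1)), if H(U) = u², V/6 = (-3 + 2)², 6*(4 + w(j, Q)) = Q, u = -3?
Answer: 36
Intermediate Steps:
w(j, Q) = -4 + Q/6
V = 6 (V = 6*(-3 + 2)² = 6*(-1)² = 6*1 = 6)
S = 4 (S = -4 + (6 + 2) = -4 + 8 = 4)
H(U) = 9 (H(U) = (-3)² = 9)
S*H(w(2, 1)) = 4*9 = 36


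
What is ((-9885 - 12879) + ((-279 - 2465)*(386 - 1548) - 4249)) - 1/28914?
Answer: 91412044709/28914 ≈ 3.1615e+6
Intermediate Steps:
((-9885 - 12879) + ((-279 - 2465)*(386 - 1548) - 4249)) - 1/28914 = (-22764 + (-2744*(-1162) - 4249)) - 1*1/28914 = (-22764 + (3188528 - 4249)) - 1/28914 = (-22764 + 3184279) - 1/28914 = 3161515 - 1/28914 = 91412044709/28914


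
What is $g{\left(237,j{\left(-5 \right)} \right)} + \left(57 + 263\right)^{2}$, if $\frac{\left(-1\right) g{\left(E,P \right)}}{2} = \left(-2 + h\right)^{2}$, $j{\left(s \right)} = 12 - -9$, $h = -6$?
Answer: $102272$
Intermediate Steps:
$j{\left(s \right)} = 21$ ($j{\left(s \right)} = 12 + 9 = 21$)
$g{\left(E,P \right)} = -128$ ($g{\left(E,P \right)} = - 2 \left(-2 - 6\right)^{2} = - 2 \left(-8\right)^{2} = \left(-2\right) 64 = -128$)
$g{\left(237,j{\left(-5 \right)} \right)} + \left(57 + 263\right)^{2} = -128 + \left(57 + 263\right)^{2} = -128 + 320^{2} = -128 + 102400 = 102272$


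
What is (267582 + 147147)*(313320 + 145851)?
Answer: 190431529659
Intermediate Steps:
(267582 + 147147)*(313320 + 145851) = 414729*459171 = 190431529659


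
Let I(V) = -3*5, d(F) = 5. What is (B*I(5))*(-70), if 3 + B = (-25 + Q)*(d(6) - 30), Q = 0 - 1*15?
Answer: 1046850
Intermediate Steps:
Q = -15 (Q = 0 - 15 = -15)
B = 997 (B = -3 + (-25 - 15)*(5 - 30) = -3 - 40*(-25) = -3 + 1000 = 997)
I(V) = -15
(B*I(5))*(-70) = (997*(-15))*(-70) = -14955*(-70) = 1046850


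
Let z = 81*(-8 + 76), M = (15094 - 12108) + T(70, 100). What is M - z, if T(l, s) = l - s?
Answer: -2552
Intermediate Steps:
M = 2956 (M = (15094 - 12108) + (70 - 1*100) = 2986 + (70 - 100) = 2986 - 30 = 2956)
z = 5508 (z = 81*68 = 5508)
M - z = 2956 - 1*5508 = 2956 - 5508 = -2552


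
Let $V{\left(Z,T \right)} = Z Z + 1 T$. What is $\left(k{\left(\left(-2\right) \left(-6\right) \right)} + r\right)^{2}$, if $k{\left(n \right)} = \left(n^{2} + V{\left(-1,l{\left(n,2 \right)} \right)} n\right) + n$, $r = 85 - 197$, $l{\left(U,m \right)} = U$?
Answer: $40000$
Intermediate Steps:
$r = -112$ ($r = 85 - 197 = -112$)
$V{\left(Z,T \right)} = T + Z^{2}$ ($V{\left(Z,T \right)} = Z^{2} + T = T + Z^{2}$)
$k{\left(n \right)} = n + n^{2} + n \left(1 + n\right)$ ($k{\left(n \right)} = \left(n^{2} + \left(n + \left(-1\right)^{2}\right) n\right) + n = \left(n^{2} + \left(n + 1\right) n\right) + n = \left(n^{2} + \left(1 + n\right) n\right) + n = \left(n^{2} + n \left(1 + n\right)\right) + n = n + n^{2} + n \left(1 + n\right)$)
$\left(k{\left(\left(-2\right) \left(-6\right) \right)} + r\right)^{2} = \left(2 \left(\left(-2\right) \left(-6\right)\right) \left(1 - -12\right) - 112\right)^{2} = \left(2 \cdot 12 \left(1 + 12\right) - 112\right)^{2} = \left(2 \cdot 12 \cdot 13 - 112\right)^{2} = \left(312 - 112\right)^{2} = 200^{2} = 40000$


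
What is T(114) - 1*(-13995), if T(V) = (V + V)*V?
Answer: 39987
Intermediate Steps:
T(V) = 2*V**2 (T(V) = (2*V)*V = 2*V**2)
T(114) - 1*(-13995) = 2*114**2 - 1*(-13995) = 2*12996 + 13995 = 25992 + 13995 = 39987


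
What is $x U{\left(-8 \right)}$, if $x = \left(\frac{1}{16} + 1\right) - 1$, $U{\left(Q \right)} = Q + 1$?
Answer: $- \frac{7}{16} \approx -0.4375$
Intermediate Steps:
$U{\left(Q \right)} = 1 + Q$
$x = \frac{1}{16}$ ($x = \left(\frac{1}{16} + 1\right) - 1 = \frac{17}{16} - 1 = \frac{1}{16} \approx 0.0625$)
$x U{\left(-8 \right)} = \frac{1 - 8}{16} = \frac{1}{16} \left(-7\right) = - \frac{7}{16}$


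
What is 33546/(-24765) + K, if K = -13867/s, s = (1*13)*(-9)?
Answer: 8704907/74295 ≈ 117.17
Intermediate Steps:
s = -117 (s = 13*(-9) = -117)
K = 13867/117 (K = -13867/(-117) = -13867*(-1/117) = 13867/117 ≈ 118.52)
33546/(-24765) + K = 33546/(-24765) + 13867/117 = 33546*(-1/24765) + 13867/117 = -11182/8255 + 13867/117 = 8704907/74295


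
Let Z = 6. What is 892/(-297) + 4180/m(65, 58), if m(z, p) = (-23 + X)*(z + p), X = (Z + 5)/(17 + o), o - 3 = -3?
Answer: -55085/12177 ≈ -4.5237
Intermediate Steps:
o = 0 (o = 3 - 3 = 0)
X = 11/17 (X = (6 + 5)/(17 + 0) = 11/17 ≈ 0.64706)
m(z, p) = -380*p/17 - 380*z/17 (m(z, p) = (-23 + 11/17)*(z + p) = -380*(p + z)/17 = -380*p/17 - 380*z/17)
892/(-297) + 4180/m(65, 58) = 892/(-297) + 4180/(-380/17*58 - 380/17*65) = 892*(-1/297) + 4180/(-22040/17 - 24700/17) = -892/297 + 4180/(-46740/17) = -892/297 + 4180*(-17/46740) = -892/297 - 187/123 = -55085/12177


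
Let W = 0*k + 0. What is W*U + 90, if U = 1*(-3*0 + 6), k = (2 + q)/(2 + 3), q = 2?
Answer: 90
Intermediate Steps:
k = 4/5 (k = (2 + 2)/(2 + 3) = 4/5 ≈ 0.80000)
U = 6 (U = 1*(0 + 6) = 1*6 = 6)
W = 0 (W = 0*(4/5) + 0 = 0 + 0 = 0)
W*U + 90 = 0*6 + 90 = 0 + 90 = 90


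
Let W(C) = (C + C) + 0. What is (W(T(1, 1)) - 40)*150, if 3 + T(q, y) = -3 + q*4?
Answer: -6600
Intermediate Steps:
T(q, y) = -6 + 4*q (T(q, y) = -3 + (-3 + q*4) = -3 + (-3 + 4*q) = -6 + 4*q)
W(C) = 2*C (W(C) = 2*C + 0 = 2*C)
(W(T(1, 1)) - 40)*150 = (2*(-6 + 4*1) - 40)*150 = (2*(-6 + 4) - 40)*150 = (2*(-2) - 40)*150 = (-4 - 40)*150 = -44*150 = -6600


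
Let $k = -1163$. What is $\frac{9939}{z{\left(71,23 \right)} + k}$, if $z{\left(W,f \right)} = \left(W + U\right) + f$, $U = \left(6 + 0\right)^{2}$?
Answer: $- \frac{9939}{1033} \approx -9.6215$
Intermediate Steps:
$U = 36$ ($U = 6^{2} = 36$)
$z{\left(W,f \right)} = 36 + W + f$ ($z{\left(W,f \right)} = \left(W + 36\right) + f = \left(36 + W\right) + f = 36 + W + f$)
$\frac{9939}{z{\left(71,23 \right)} + k} = \frac{9939}{\left(36 + 71 + 23\right) - 1163} = \frac{9939}{130 - 1163} = \frac{9939}{-1033} = 9939 \left(- \frac{1}{1033}\right) = - \frac{9939}{1033}$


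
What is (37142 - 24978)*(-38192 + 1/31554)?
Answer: -7329481252094/15777 ≈ -4.6457e+8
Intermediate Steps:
(37142 - 24978)*(-38192 + 1/31554) = 12164*(-38192 + 1/31554) = 12164*(-1205110367/31554) = -7329481252094/15777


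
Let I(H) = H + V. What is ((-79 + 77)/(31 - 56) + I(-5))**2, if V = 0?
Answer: 15129/625 ≈ 24.206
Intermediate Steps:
I(H) = H (I(H) = H + 0 = H)
((-79 + 77)/(31 - 56) + I(-5))**2 = ((-79 + 77)/(31 - 56) - 5)**2 = (-2/(-25) - 5)**2 = (-2*(-1/25) - 5)**2 = (2/25 - 5)**2 = (-123/25)**2 = 15129/625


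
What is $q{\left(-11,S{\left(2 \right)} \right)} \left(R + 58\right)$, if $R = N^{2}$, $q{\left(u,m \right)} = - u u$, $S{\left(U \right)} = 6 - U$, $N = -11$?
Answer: $-21659$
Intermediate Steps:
$q{\left(u,m \right)} = - u^{2}$
$R = 121$ ($R = \left(-11\right)^{2} = 121$)
$q{\left(-11,S{\left(2 \right)} \right)} \left(R + 58\right) = - \left(-11\right)^{2} \left(121 + 58\right) = \left(-1\right) 121 \cdot 179 = \left(-121\right) 179 = -21659$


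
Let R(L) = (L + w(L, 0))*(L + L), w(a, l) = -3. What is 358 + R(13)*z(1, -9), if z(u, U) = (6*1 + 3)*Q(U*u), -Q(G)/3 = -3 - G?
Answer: -41762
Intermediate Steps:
Q(G) = 9 + 3*G (Q(G) = -3*(-3 - G) = 9 + 3*G)
R(L) = 2*L*(-3 + L) (R(L) = (L - 3)*(L + L) = (-3 + L)*(2*L) = 2*L*(-3 + L))
z(u, U) = 81 + 27*U*u (z(u, U) = (6*1 + 3)*(9 + 3*(U*u)) = (6 + 3)*(9 + 3*U*u) = 9*(9 + 3*U*u) = 81 + 27*U*u)
358 + R(13)*z(1, -9) = 358 + (2*13*(-3 + 13))*(81 + 27*(-9)*1) = 358 + (2*13*10)*(81 - 243) = 358 + 260*(-162) = 358 - 42120 = -41762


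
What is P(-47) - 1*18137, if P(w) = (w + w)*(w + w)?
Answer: -9301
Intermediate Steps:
P(w) = 4*w**2 (P(w) = (2*w)*(2*w) = 4*w**2)
P(-47) - 1*18137 = 4*(-47)**2 - 1*18137 = 4*2209 - 18137 = 8836 - 18137 = -9301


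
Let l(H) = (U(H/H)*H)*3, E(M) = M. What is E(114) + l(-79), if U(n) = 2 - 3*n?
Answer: 351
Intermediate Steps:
l(H) = -3*H (l(H) = ((2 - 3*H/H)*H)*3 = ((2 - 3*1)*H)*3 = ((2 - 3)*H)*3 = -H*3 = -3*H)
E(114) + l(-79) = 114 - 3*(-79) = 114 + 237 = 351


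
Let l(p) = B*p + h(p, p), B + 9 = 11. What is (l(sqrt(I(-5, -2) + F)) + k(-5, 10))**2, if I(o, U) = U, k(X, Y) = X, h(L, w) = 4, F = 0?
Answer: (1 - 2*I*sqrt(2))**2 ≈ -7.0 - 5.6569*I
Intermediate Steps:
B = 2 (B = -9 + 11 = 2)
l(p) = 4 + 2*p (l(p) = 2*p + 4 = 4 + 2*p)
(l(sqrt(I(-5, -2) + F)) + k(-5, 10))**2 = ((4 + 2*sqrt(-2 + 0)) - 5)**2 = ((4 + 2*sqrt(-2)) - 5)**2 = ((4 + 2*(I*sqrt(2))) - 5)**2 = ((4 + 2*I*sqrt(2)) - 5)**2 = (-1 + 2*I*sqrt(2))**2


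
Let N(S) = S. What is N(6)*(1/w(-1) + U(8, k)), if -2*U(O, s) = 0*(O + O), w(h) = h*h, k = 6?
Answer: 6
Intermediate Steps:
w(h) = h²
U(O, s) = 0 (U(O, s) = -0*(O + O) = -0*2*O = -½*0 = 0)
N(6)*(1/w(-1) + U(8, k)) = 6*(1/((-1)²) + 0) = 6*(1/1 + 0) = 6*(1 + 0) = 6*1 = 6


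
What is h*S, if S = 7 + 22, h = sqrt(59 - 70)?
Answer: 29*I*sqrt(11) ≈ 96.182*I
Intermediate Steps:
h = I*sqrt(11) (h = sqrt(-11) = I*sqrt(11) ≈ 3.3166*I)
S = 29
h*S = (I*sqrt(11))*29 = 29*I*sqrt(11)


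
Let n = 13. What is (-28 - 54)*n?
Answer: -1066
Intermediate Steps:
(-28 - 54)*n = (-28 - 54)*13 = -82*13 = -1066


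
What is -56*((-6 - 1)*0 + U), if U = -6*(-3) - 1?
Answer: -952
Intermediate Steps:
U = 17 (U = 18 - 1 = 17)
-56*((-6 - 1)*0 + U) = -56*((-6 - 1)*0 + 17) = -56*(-7*0 + 17) = -56*(0 + 17) = -56*17 = -952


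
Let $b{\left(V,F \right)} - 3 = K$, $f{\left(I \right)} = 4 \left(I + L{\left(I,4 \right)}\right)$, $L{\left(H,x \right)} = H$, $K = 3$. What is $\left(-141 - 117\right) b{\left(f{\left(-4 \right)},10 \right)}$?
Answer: $-1548$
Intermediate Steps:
$f{\left(I \right)} = 8 I$ ($f{\left(I \right)} = 4 \left(I + I\right) = 4 \cdot 2 I = 8 I$)
$b{\left(V,F \right)} = 6$ ($b{\left(V,F \right)} = 3 + 3 = 6$)
$\left(-141 - 117\right) b{\left(f{\left(-4 \right)},10 \right)} = \left(-141 - 117\right) 6 = \left(-258\right) 6 = -1548$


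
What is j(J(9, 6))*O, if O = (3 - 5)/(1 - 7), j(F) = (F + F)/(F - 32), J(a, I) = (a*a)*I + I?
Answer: 82/115 ≈ 0.71304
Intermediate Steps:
J(a, I) = I + I*a**2 (J(a, I) = a**2*I + I = I*a**2 + I = I + I*a**2)
j(F) = 2*F/(-32 + F) (j(F) = (2*F)/(-32 + F) = 2*F/(-32 + F))
O = 1/3 (O = -2/(-6) = -2*(-1/6) = 1/3 ≈ 0.33333)
j(J(9, 6))*O = (2*(6*(1 + 9**2))/(-32 + 6*(1 + 9**2)))*(1/3) = (2*(6*(1 + 81))/(-32 + 6*(1 + 81)))*(1/3) = (2*(6*82)/(-32 + 6*82))*(1/3) = (2*492/(-32 + 492))*(1/3) = (2*492/460)*(1/3) = (2*492*(1/460))*(1/3) = (246/115)*(1/3) = 82/115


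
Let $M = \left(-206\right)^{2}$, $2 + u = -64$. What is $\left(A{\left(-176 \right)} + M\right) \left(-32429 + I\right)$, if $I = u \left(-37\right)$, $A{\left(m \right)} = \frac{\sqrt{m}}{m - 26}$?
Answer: $-1272528332 + \frac{59974 i \sqrt{11}}{101} \approx -1.2725 \cdot 10^{9} + 1969.4 i$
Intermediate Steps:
$u = -66$ ($u = -2 - 64 = -66$)
$M = 42436$
$A{\left(m \right)} = \frac{\sqrt{m}}{-26 + m}$
$I = 2442$ ($I = \left(-66\right) \left(-37\right) = 2442$)
$\left(A{\left(-176 \right)} + M\right) \left(-32429 + I\right) = \left(\frac{\sqrt{-176}}{-26 - 176} + 42436\right) \left(-32429 + 2442\right) = \left(\frac{4 i \sqrt{11}}{-202} + 42436\right) \left(-29987\right) = \left(4 i \sqrt{11} \left(- \frac{1}{202}\right) + 42436\right) \left(-29987\right) = \left(- \frac{2 i \sqrt{11}}{101} + 42436\right) \left(-29987\right) = \left(42436 - \frac{2 i \sqrt{11}}{101}\right) \left(-29987\right) = -1272528332 + \frac{59974 i \sqrt{11}}{101}$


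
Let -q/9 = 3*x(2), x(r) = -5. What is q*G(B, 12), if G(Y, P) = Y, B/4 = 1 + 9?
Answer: 5400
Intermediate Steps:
B = 40 (B = 4*(1 + 9) = 4*10 = 40)
q = 135 (q = -27*(-5) = -9*(-15) = 135)
q*G(B, 12) = 135*40 = 5400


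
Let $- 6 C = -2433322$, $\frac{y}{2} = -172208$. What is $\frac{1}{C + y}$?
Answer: $\frac{3}{183413} \approx 1.6357 \cdot 10^{-5}$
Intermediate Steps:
$y = -344416$ ($y = 2 \left(-172208\right) = -344416$)
$C = \frac{1216661}{3}$ ($C = \left(- \frac{1}{6}\right) \left(-2433322\right) = \frac{1216661}{3} \approx 4.0555 \cdot 10^{5}$)
$\frac{1}{C + y} = \frac{1}{\frac{1216661}{3} - 344416} = \frac{1}{\frac{183413}{3}} = \frac{3}{183413}$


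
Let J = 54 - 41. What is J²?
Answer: 169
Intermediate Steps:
J = 13
J² = 13² = 169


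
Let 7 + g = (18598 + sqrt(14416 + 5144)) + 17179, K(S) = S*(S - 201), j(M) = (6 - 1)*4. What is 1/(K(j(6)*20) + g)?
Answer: 11537/1331021734 - sqrt(4890)/6655108670 ≈ 8.6573e-6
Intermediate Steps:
j(M) = 20 (j(M) = 5*4 = 20)
K(S) = S*(-201 + S)
g = 35770 + 2*sqrt(4890) (g = -7 + ((18598 + sqrt(14416 + 5144)) + 17179) = -7 + ((18598 + sqrt(19560)) + 17179) = -7 + ((18598 + 2*sqrt(4890)) + 17179) = -7 + (35777 + 2*sqrt(4890)) = 35770 + 2*sqrt(4890) ≈ 35910.)
1/(K(j(6)*20) + g) = 1/((20*20)*(-201 + 20*20) + (35770 + 2*sqrt(4890))) = 1/(400*(-201 + 400) + (35770 + 2*sqrt(4890))) = 1/(400*199 + (35770 + 2*sqrt(4890))) = 1/(79600 + (35770 + 2*sqrt(4890))) = 1/(115370 + 2*sqrt(4890))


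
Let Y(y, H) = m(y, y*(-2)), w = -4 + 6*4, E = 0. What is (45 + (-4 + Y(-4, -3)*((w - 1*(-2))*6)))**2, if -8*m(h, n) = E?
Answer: 1681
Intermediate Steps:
w = 20 (w = -4 + 24 = 20)
m(h, n) = 0 (m(h, n) = -1/8*0 = 0)
Y(y, H) = 0
(45 + (-4 + Y(-4, -3)*((w - 1*(-2))*6)))**2 = (45 + (-4 + 0*((20 - 1*(-2))*6)))**2 = (45 + (-4 + 0*((20 + 2)*6)))**2 = (45 + (-4 + 0*(22*6)))**2 = (45 + (-4 + 0*132))**2 = (45 + (-4 + 0))**2 = (45 - 4)**2 = 41**2 = 1681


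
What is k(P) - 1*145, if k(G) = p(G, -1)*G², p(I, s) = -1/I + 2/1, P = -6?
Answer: -67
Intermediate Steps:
p(I, s) = 2 - 1/I (p(I, s) = -1/I + 2*1 = -1/I + 2 = 2 - 1/I)
k(G) = G²*(2 - 1/G) (k(G) = (2 - 1/G)*G² = G²*(2 - 1/G))
k(P) - 1*145 = -6*(-1 + 2*(-6)) - 1*145 = -6*(-1 - 12) - 145 = -6*(-13) - 145 = 78 - 145 = -67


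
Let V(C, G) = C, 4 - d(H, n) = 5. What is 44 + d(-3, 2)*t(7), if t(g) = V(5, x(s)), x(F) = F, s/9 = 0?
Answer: 39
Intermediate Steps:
s = 0 (s = 9*0 = 0)
d(H, n) = -1 (d(H, n) = 4 - 1*5 = 4 - 5 = -1)
t(g) = 5
44 + d(-3, 2)*t(7) = 44 - 1*5 = 44 - 5 = 39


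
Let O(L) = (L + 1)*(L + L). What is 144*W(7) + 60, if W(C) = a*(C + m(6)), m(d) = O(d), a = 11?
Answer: 144204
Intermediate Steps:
O(L) = 2*L*(1 + L) (O(L) = (1 + L)*(2*L) = 2*L*(1 + L))
m(d) = 2*d*(1 + d)
W(C) = 924 + 11*C (W(C) = 11*(C + 2*6*(1 + 6)) = 11*(C + 2*6*7) = 11*(C + 84) = 11*(84 + C) = 924 + 11*C)
144*W(7) + 60 = 144*(924 + 11*7) + 60 = 144*(924 + 77) + 60 = 144*1001 + 60 = 144144 + 60 = 144204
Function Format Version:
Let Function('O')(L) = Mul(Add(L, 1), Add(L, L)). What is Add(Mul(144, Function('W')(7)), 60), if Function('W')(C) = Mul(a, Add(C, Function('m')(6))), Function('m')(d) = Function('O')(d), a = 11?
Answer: 144204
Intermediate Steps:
Function('O')(L) = Mul(2, L, Add(1, L)) (Function('O')(L) = Mul(Add(1, L), Mul(2, L)) = Mul(2, L, Add(1, L)))
Function('m')(d) = Mul(2, d, Add(1, d))
Function('W')(C) = Add(924, Mul(11, C)) (Function('W')(C) = Mul(11, Add(C, Mul(2, 6, Add(1, 6)))) = Mul(11, Add(C, Mul(2, 6, 7))) = Mul(11, Add(C, 84)) = Mul(11, Add(84, C)) = Add(924, Mul(11, C)))
Add(Mul(144, Function('W')(7)), 60) = Add(Mul(144, Add(924, Mul(11, 7))), 60) = Add(Mul(144, Add(924, 77)), 60) = Add(Mul(144, 1001), 60) = Add(144144, 60) = 144204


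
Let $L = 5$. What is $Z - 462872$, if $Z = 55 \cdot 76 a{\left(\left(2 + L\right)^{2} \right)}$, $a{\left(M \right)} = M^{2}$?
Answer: $9573308$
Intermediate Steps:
$Z = 10036180$ ($Z = 55 \cdot 76 \left(\left(2 + 5\right)^{2}\right)^{2} = 4180 \left(7^{2}\right)^{2} = 4180 \cdot 49^{2} = 4180 \cdot 2401 = 10036180$)
$Z - 462872 = 10036180 - 462872 = 9573308$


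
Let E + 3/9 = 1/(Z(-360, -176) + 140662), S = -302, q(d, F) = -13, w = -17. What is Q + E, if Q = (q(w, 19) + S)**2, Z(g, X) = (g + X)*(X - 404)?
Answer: 14934701479/150514 ≈ 99225.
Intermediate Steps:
Z(g, X) = (-404 + X)*(X + g) (Z(g, X) = (X + g)*(-404 + X) = (-404 + X)*(X + g))
Q = 99225 (Q = (-13 - 302)**2 = (-315)**2 = 99225)
E = -50171/150514 (E = -1/3 + 1/(((-176)**2 - 404*(-176) - 404*(-360) - 176*(-360)) + 140662) = -1/3 + 1/((30976 + 71104 + 145440 + 63360) + 140662) = -1/3 + 1/(310880 + 140662) = -1/3 + 1/451542 = -50171/150514 ≈ -0.33333)
Q + E = 99225 - 50171/150514 = 14934701479/150514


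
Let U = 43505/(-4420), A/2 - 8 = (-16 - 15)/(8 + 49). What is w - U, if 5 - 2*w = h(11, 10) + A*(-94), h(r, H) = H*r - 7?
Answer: 33342745/50388 ≈ 661.72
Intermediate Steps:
A = 850/57 (A = 16 + 2*((-16 - 15)/(8 + 49)) = 16 + 2*(-31/57) = 16 - 62/57 = 850/57 ≈ 14.912)
h(r, H) = -7 + H*r
w = 37157/57 (w = 5/2 - ((-7 + 10*11) + (850/57)*(-94))/2 = 5/2 - ((-7 + 110) - 79900/57)/2 = 5/2 - (103 - 79900/57)/2 = 5/2 - ½*(-74029/57) = 5/2 + 74029/114 = 37157/57 ≈ 651.88)
U = -8701/884 (U = 43505*(-1/4420) = -8701/884 ≈ -9.8428)
w - U = 37157/57 - 1*(-8701/884) = 37157/57 + 8701/884 = 33342745/50388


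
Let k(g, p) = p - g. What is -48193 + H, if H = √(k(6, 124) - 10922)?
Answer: -48193 + 2*I*√2701 ≈ -48193.0 + 103.94*I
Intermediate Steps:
H = 2*I*√2701 (H = √((124 - 1*6) - 10922) = √((124 - 6) - 10922) = √(118 - 10922) = √(-10804) = 2*I*√2701 ≈ 103.94*I)
-48193 + H = -48193 + 2*I*√2701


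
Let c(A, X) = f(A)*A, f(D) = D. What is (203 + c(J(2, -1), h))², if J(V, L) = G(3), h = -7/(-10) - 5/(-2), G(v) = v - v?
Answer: 41209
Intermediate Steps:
G(v) = 0
h = 16/5 (h = -7*(-⅒) - 5*(-½) = 7/10 + 5/2 = 16/5 ≈ 3.2000)
J(V, L) = 0
c(A, X) = A² (c(A, X) = A*A = A²)
(203 + c(J(2, -1), h))² = (203 + 0²)² = (203 + 0)² = 203² = 41209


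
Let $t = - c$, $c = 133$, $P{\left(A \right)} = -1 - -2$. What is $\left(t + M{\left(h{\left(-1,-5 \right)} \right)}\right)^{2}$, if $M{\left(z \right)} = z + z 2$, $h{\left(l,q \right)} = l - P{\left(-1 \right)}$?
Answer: $19321$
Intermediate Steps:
$P{\left(A \right)} = 1$ ($P{\left(A \right)} = -1 + 2 = 1$)
$h{\left(l,q \right)} = -1 + l$ ($h{\left(l,q \right)} = l - 1 = -1 + l$)
$M{\left(z \right)} = 3 z$ ($M{\left(z \right)} = z + 2 z = 3 z$)
$t = -133$ ($t = \left(-1\right) 133 = -133$)
$\left(t + M{\left(h{\left(-1,-5 \right)} \right)}\right)^{2} = \left(-133 + 3 \left(-1 - 1\right)\right)^{2} = \left(-133 + 3 \left(-2\right)\right)^{2} = \left(-133 - 6\right)^{2} = \left(-139\right)^{2} = 19321$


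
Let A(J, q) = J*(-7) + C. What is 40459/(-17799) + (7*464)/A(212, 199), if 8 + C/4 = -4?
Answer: -29948585/6817017 ≈ -4.3932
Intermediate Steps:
C = -48 (C = -32 + 4*(-4) = -32 - 16 = -48)
A(J, q) = -48 - 7*J (A(J, q) = J*(-7) - 48 = -7*J - 48 = -48 - 7*J)
40459/(-17799) + (7*464)/A(212, 199) = 40459/(-17799) + (7*464)/(-48 - 7*212) = 40459*(-1/17799) + 3248/(-48 - 1484) = -40459/17799 + 3248/(-1532) = -40459/17799 + 3248*(-1/1532) = -40459/17799 - 812/383 = -29948585/6817017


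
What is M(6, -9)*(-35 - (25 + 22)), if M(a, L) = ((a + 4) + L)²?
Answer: -82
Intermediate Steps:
M(a, L) = (4 + L + a)² (M(a, L) = ((4 + a) + L)² = (4 + L + a)²)
M(6, -9)*(-35 - (25 + 22)) = (4 - 9 + 6)²*(-35 - (25 + 22)) = 1²*(-35 - 1*47) = 1*(-35 - 47) = 1*(-82) = -82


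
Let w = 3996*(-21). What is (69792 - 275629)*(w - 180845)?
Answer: 54497609957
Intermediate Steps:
w = -83916
(69792 - 275629)*(w - 180845) = (69792 - 275629)*(-83916 - 180845) = -205837*(-264761) = 54497609957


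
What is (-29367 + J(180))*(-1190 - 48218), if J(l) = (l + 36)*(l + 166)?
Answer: -2241591552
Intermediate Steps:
J(l) = (36 + l)*(166 + l)
(-29367 + J(180))*(-1190 - 48218) = (-29367 + (5976 + 180² + 202*180))*(-1190 - 48218) = (-29367 + (5976 + 32400 + 36360))*(-49408) = (-29367 + 74736)*(-49408) = 45369*(-49408) = -2241591552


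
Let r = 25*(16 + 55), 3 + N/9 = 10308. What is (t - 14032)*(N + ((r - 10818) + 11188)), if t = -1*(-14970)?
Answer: 89006820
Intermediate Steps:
N = 92745 (N = -27 + 9*10308 = -27 + 92772 = 92745)
t = 14970
r = 1775 (r = 25*71 = 1775)
(t - 14032)*(N + ((r - 10818) + 11188)) = (14970 - 14032)*(92745 + ((1775 - 10818) + 11188)) = 938*(92745 + (-9043 + 11188)) = 938*(92745 + 2145) = 938*94890 = 89006820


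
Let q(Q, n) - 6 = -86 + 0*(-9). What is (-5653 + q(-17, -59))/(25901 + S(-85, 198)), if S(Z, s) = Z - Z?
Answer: -5733/25901 ≈ -0.22134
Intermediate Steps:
q(Q, n) = -80 (q(Q, n) = 6 + (-86 + 0*(-9)) = 6 + (-86 + 0) = 6 - 86 = -80)
S(Z, s) = 0
(-5653 + q(-17, -59))/(25901 + S(-85, 198)) = (-5653 - 80)/(25901 + 0) = -5733/25901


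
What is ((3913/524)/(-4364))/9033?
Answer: -3913/20656086288 ≈ -1.8944e-7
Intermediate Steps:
((3913/524)/(-4364))/9033 = ((3913*(1/524))*(-1/4364))*(1/9033) = ((3913/524)*(-1/4364))*(1/9033) = -3913/2286736*1/9033 = -3913/20656086288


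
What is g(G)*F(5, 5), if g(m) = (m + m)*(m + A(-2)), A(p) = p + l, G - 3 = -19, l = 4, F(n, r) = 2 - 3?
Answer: -448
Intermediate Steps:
F(n, r) = -1
G = -16 (G = 3 - 19 = -16)
A(p) = 4 + p (A(p) = p + 4 = 4 + p)
g(m) = 2*m*(2 + m) (g(m) = (m + m)*(m + (4 - 2)) = (2*m)*(m + 2) = (2*m)*(2 + m) = 2*m*(2 + m))
g(G)*F(5, 5) = (2*(-16)*(2 - 16))*(-1) = (2*(-16)*(-14))*(-1) = 448*(-1) = -448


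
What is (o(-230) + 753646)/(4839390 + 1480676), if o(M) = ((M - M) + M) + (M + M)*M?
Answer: 429608/3160033 ≈ 0.13595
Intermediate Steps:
o(M) = M + 2*M² (o(M) = (0 + M) + (2*M)*M = M + 2*M²)
(o(-230) + 753646)/(4839390 + 1480676) = (-230*(1 + 2*(-230)) + 753646)/(4839390 + 1480676) = (-230*(1 - 460) + 753646)/6320066 = (-230*(-459) + 753646)*(1/6320066) = (105570 + 753646)*(1/6320066) = 859216*(1/6320066) = 429608/3160033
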